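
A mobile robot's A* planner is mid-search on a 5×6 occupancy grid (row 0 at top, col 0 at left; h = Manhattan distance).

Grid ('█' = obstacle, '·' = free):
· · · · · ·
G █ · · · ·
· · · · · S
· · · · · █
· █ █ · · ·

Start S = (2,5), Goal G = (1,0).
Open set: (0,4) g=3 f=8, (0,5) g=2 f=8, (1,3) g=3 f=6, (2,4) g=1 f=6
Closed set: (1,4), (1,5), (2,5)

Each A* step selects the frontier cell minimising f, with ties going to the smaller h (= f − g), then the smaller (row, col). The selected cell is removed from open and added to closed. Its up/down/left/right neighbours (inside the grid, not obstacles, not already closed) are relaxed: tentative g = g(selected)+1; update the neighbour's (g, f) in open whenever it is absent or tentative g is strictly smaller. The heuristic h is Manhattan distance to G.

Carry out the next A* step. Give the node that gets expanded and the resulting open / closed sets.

step 1: expand (1,3) (f=6, h=3) → closed; open now [(0,3) g=4 f=8, (0,4) g=3 f=8, (0,5) g=2 f=8, (1,2) g=4 f=6, (2,3) g=4 f=8, (2,4) g=1 f=6]

expanded=(1,3); open=[(0,3) g=4 f=8, (0,4) g=3 f=8, (0,5) g=2 f=8, (1,2) g=4 f=6, (2,3) g=4 f=8, (2,4) g=1 f=6]; closed=[(1,3), (1,4), (1,5), (2,5)]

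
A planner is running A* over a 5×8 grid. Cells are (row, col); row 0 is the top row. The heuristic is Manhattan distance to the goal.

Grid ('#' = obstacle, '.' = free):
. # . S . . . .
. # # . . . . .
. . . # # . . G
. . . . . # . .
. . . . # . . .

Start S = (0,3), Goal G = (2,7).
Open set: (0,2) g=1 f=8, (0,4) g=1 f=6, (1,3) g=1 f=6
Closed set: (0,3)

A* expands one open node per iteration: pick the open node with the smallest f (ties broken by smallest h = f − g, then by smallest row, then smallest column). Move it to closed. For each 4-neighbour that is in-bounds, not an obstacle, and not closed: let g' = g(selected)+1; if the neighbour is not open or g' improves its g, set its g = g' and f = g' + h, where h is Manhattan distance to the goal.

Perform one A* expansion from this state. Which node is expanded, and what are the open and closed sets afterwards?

step 1: expand (0,4) (f=6, h=5) → closed; open now [(0,2) g=1 f=8, (0,5) g=2 f=6, (1,3) g=1 f=6, (1,4) g=2 f=6]

expanded=(0,4); open=[(0,2) g=1 f=8, (0,5) g=2 f=6, (1,3) g=1 f=6, (1,4) g=2 f=6]; closed=[(0,3), (0,4)]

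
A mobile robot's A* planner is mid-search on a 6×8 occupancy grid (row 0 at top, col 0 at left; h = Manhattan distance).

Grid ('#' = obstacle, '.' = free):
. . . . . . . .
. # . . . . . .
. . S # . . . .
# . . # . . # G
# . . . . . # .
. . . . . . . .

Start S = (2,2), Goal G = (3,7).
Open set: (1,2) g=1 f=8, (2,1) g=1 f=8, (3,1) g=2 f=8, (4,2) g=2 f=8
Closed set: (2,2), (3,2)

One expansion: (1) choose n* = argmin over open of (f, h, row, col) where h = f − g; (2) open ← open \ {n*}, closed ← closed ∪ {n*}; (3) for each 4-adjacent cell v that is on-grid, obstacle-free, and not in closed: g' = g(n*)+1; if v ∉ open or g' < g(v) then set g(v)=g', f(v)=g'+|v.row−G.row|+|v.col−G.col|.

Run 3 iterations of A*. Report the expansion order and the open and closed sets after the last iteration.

step 1: expand (3,1) (f=8, h=6) → closed; open now [(1,2) g=1 f=8, (2,1) g=1 f=8, (4,1) g=3 f=10, (4,2) g=2 f=8]
step 2: expand (4,2) (f=8, h=6) → closed; open now [(1,2) g=1 f=8, (2,1) g=1 f=8, (4,1) g=3 f=10, (4,3) g=3 f=8, (5,2) g=3 f=10]
step 3: expand (4,3) (f=8, h=5) → closed; open now [(1,2) g=1 f=8, (2,1) g=1 f=8, (4,1) g=3 f=10, (4,4) g=4 f=8, (5,2) g=3 f=10, (5,3) g=4 f=10]

order=[(3,1) → (4,2) → (4,3)]; open=[(1,2) g=1 f=8, (2,1) g=1 f=8, (4,1) g=3 f=10, (4,4) g=4 f=8, (5,2) g=3 f=10, (5,3) g=4 f=10]; closed=[(2,2), (3,1), (3,2), (4,2), (4,3)]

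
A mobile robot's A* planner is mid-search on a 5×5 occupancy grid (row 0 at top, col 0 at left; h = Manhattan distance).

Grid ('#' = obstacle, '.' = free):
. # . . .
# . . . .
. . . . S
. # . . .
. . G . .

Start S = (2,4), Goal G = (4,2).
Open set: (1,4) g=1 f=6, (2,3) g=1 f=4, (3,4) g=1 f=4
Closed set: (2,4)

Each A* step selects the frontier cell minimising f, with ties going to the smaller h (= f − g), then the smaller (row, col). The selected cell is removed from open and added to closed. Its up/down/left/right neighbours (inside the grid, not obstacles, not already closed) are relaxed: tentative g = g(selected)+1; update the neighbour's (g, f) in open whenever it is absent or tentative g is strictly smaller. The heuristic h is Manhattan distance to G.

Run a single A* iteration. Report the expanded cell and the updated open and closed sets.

expanded=(2,3); open=[(1,3) g=2 f=6, (1,4) g=1 f=6, (2,2) g=2 f=4, (3,3) g=2 f=4, (3,4) g=1 f=4]; closed=[(2,3), (2,4)]

step 1: expand (2,3) (f=4, h=3) → closed; open now [(1,3) g=2 f=6, (1,4) g=1 f=6, (2,2) g=2 f=4, (3,3) g=2 f=4, (3,4) g=1 f=4]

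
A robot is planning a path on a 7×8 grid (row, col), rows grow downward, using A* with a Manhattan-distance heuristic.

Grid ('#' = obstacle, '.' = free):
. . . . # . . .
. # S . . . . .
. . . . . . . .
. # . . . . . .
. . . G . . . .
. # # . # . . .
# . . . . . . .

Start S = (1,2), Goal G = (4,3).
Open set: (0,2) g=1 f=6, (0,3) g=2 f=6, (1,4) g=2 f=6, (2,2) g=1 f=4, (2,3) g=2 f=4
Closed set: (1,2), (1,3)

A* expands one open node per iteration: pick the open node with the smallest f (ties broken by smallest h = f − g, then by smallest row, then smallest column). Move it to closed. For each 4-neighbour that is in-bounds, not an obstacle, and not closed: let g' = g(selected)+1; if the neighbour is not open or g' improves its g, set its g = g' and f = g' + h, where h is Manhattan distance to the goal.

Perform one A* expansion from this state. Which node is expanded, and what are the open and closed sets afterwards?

step 1: expand (2,3) (f=4, h=2) → closed; open now [(0,2) g=1 f=6, (0,3) g=2 f=6, (1,4) g=2 f=6, (2,2) g=1 f=4, (2,4) g=3 f=6, (3,3) g=3 f=4]

expanded=(2,3); open=[(0,2) g=1 f=6, (0,3) g=2 f=6, (1,4) g=2 f=6, (2,2) g=1 f=4, (2,4) g=3 f=6, (3,3) g=3 f=4]; closed=[(1,2), (1,3), (2,3)]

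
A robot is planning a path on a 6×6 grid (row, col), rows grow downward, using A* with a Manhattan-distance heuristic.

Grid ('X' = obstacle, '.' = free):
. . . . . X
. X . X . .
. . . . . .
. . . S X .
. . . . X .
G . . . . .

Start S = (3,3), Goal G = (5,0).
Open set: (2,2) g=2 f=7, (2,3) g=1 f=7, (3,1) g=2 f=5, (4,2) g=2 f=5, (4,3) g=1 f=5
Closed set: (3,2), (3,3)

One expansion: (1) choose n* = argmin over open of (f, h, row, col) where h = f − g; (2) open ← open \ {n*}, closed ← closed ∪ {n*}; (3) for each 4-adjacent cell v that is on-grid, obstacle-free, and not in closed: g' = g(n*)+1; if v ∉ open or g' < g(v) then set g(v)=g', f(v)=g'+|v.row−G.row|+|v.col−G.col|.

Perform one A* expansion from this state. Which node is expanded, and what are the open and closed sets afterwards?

step 1: expand (3,1) (f=5, h=3) → closed; open now [(2,1) g=3 f=7, (2,2) g=2 f=7, (2,3) g=1 f=7, (3,0) g=3 f=5, (4,1) g=3 f=5, (4,2) g=2 f=5, (4,3) g=1 f=5]

expanded=(3,1); open=[(2,1) g=3 f=7, (2,2) g=2 f=7, (2,3) g=1 f=7, (3,0) g=3 f=5, (4,1) g=3 f=5, (4,2) g=2 f=5, (4,3) g=1 f=5]; closed=[(3,1), (3,2), (3,3)]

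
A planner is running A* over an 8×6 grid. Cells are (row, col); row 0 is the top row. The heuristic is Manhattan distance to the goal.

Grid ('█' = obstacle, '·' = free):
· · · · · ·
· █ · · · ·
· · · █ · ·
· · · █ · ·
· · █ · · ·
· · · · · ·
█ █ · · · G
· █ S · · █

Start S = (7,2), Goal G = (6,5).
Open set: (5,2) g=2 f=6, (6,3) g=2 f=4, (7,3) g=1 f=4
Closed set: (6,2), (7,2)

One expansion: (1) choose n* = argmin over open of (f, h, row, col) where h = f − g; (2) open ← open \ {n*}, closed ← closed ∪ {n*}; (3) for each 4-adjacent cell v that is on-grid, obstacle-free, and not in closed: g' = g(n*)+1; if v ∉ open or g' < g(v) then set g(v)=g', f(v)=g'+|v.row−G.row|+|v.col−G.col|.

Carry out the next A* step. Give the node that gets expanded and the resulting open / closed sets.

step 1: expand (6,3) (f=4, h=2) → closed; open now [(5,2) g=2 f=6, (5,3) g=3 f=6, (6,4) g=3 f=4, (7,3) g=1 f=4]

expanded=(6,3); open=[(5,2) g=2 f=6, (5,3) g=3 f=6, (6,4) g=3 f=4, (7,3) g=1 f=4]; closed=[(6,2), (6,3), (7,2)]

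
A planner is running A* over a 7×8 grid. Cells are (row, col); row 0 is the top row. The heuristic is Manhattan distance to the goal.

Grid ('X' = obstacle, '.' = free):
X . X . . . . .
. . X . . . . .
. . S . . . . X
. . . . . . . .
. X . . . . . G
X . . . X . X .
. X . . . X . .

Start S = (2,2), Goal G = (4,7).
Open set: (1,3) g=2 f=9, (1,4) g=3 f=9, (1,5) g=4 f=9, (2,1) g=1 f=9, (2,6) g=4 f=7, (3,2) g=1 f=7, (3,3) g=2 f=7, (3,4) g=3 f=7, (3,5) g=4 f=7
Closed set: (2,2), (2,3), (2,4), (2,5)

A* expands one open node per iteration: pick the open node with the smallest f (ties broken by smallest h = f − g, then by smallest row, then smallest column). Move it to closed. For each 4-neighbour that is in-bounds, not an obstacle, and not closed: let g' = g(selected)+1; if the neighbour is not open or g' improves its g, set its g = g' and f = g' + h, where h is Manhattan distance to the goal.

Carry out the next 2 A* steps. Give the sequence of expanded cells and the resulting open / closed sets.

order=[(2,6) → (3,6)]; open=[(1,3) g=2 f=9, (1,4) g=3 f=9, (1,5) g=4 f=9, (1,6) g=5 f=9, (2,1) g=1 f=9, (3,2) g=1 f=7, (3,3) g=2 f=7, (3,4) g=3 f=7, (3,5) g=4 f=7, (3,7) g=6 f=7, (4,6) g=6 f=7]; closed=[(2,2), (2,3), (2,4), (2,5), (2,6), (3,6)]

step 1: expand (2,6) (f=7, h=3) → closed; open now [(1,3) g=2 f=9, (1,4) g=3 f=9, (1,5) g=4 f=9, (1,6) g=5 f=9, (2,1) g=1 f=9, (3,2) g=1 f=7, (3,3) g=2 f=7, (3,4) g=3 f=7, (3,5) g=4 f=7, (3,6) g=5 f=7]
step 2: expand (3,6) (f=7, h=2) → closed; open now [(1,3) g=2 f=9, (1,4) g=3 f=9, (1,5) g=4 f=9, (1,6) g=5 f=9, (2,1) g=1 f=9, (3,2) g=1 f=7, (3,3) g=2 f=7, (3,4) g=3 f=7, (3,5) g=4 f=7, (3,7) g=6 f=7, (4,6) g=6 f=7]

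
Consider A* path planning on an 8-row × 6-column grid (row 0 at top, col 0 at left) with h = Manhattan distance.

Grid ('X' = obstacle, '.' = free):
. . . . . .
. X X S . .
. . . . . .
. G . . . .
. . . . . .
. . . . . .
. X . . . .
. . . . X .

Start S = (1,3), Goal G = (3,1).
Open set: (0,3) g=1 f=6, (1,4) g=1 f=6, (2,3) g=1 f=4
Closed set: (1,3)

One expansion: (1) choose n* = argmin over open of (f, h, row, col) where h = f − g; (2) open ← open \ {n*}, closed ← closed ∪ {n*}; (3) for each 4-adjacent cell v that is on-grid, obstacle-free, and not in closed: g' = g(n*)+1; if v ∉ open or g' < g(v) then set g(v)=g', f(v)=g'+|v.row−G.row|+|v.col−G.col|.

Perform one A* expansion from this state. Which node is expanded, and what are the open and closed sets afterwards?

expanded=(2,3); open=[(0,3) g=1 f=6, (1,4) g=1 f=6, (2,2) g=2 f=4, (2,4) g=2 f=6, (3,3) g=2 f=4]; closed=[(1,3), (2,3)]

step 1: expand (2,3) (f=4, h=3) → closed; open now [(0,3) g=1 f=6, (1,4) g=1 f=6, (2,2) g=2 f=4, (2,4) g=2 f=6, (3,3) g=2 f=4]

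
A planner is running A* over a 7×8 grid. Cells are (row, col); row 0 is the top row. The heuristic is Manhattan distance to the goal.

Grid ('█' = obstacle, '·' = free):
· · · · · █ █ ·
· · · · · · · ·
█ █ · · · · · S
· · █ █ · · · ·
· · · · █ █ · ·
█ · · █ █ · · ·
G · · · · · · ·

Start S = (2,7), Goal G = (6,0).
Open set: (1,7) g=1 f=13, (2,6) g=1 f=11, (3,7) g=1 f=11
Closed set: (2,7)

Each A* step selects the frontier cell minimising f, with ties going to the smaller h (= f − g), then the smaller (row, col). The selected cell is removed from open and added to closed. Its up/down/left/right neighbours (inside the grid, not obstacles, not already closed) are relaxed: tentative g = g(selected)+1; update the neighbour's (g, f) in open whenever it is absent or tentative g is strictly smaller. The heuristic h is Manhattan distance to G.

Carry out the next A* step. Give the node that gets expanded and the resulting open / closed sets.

expanded=(2,6); open=[(1,6) g=2 f=13, (1,7) g=1 f=13, (2,5) g=2 f=11, (3,6) g=2 f=11, (3,7) g=1 f=11]; closed=[(2,6), (2,7)]

step 1: expand (2,6) (f=11, h=10) → closed; open now [(1,6) g=2 f=13, (1,7) g=1 f=13, (2,5) g=2 f=11, (3,6) g=2 f=11, (3,7) g=1 f=11]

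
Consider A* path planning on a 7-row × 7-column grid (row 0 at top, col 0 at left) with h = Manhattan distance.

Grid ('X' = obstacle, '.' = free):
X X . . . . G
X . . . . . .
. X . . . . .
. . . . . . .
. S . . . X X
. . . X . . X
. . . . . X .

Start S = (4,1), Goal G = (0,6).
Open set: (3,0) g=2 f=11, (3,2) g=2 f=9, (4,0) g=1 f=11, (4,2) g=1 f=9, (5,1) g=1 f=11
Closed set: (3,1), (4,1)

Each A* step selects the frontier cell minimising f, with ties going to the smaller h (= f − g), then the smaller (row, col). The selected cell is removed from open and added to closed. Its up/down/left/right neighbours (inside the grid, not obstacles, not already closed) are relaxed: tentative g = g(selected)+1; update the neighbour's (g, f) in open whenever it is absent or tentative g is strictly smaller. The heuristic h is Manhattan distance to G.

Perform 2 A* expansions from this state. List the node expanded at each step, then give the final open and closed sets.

order=[(3,2) → (2,2)]; open=[(1,2) g=4 f=9, (2,3) g=4 f=9, (3,0) g=2 f=11, (3,3) g=3 f=9, (4,0) g=1 f=11, (4,2) g=1 f=9, (5,1) g=1 f=11]; closed=[(2,2), (3,1), (3,2), (4,1)]

step 1: expand (3,2) (f=9, h=7) → closed; open now [(2,2) g=3 f=9, (3,0) g=2 f=11, (3,3) g=3 f=9, (4,0) g=1 f=11, (4,2) g=1 f=9, (5,1) g=1 f=11]
step 2: expand (2,2) (f=9, h=6) → closed; open now [(1,2) g=4 f=9, (2,3) g=4 f=9, (3,0) g=2 f=11, (3,3) g=3 f=9, (4,0) g=1 f=11, (4,2) g=1 f=9, (5,1) g=1 f=11]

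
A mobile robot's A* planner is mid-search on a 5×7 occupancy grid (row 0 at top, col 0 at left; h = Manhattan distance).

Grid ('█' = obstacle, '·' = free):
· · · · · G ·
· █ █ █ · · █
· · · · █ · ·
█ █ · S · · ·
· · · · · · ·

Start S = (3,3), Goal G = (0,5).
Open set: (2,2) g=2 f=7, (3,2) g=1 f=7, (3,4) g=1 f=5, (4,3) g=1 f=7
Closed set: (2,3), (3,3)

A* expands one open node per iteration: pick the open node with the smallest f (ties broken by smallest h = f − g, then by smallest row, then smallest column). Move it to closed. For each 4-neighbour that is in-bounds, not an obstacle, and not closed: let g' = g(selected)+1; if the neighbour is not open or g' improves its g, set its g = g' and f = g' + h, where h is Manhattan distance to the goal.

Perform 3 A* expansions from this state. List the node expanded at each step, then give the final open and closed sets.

order=[(3,4) → (3,5) → (2,5)]; open=[(1,5) g=4 f=5, (2,2) g=2 f=7, (2,6) g=4 f=7, (3,2) g=1 f=7, (3,6) g=3 f=7, (4,3) g=1 f=7, (4,4) g=2 f=7, (4,5) g=3 f=7]; closed=[(2,3), (2,5), (3,3), (3,4), (3,5)]

step 1: expand (3,4) (f=5, h=4) → closed; open now [(2,2) g=2 f=7, (3,2) g=1 f=7, (3,5) g=2 f=5, (4,3) g=1 f=7, (4,4) g=2 f=7]
step 2: expand (3,5) (f=5, h=3) → closed; open now [(2,2) g=2 f=7, (2,5) g=3 f=5, (3,2) g=1 f=7, (3,6) g=3 f=7, (4,3) g=1 f=7, (4,4) g=2 f=7, (4,5) g=3 f=7]
step 3: expand (2,5) (f=5, h=2) → closed; open now [(1,5) g=4 f=5, (2,2) g=2 f=7, (2,6) g=4 f=7, (3,2) g=1 f=7, (3,6) g=3 f=7, (4,3) g=1 f=7, (4,4) g=2 f=7, (4,5) g=3 f=7]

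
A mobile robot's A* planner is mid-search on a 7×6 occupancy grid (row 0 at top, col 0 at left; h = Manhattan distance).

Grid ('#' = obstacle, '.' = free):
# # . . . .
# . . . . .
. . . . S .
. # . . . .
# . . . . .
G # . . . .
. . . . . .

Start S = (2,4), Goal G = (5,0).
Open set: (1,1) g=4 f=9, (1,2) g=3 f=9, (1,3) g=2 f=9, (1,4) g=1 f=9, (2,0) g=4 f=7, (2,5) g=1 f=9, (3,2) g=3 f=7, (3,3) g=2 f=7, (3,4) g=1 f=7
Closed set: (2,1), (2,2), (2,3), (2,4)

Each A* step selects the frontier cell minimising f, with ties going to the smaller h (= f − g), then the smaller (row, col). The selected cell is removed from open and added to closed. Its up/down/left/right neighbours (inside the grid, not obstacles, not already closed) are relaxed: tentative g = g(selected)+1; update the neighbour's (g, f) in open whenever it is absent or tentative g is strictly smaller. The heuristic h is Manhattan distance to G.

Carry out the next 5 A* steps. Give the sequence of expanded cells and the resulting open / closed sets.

step 1: expand (2,0) (f=7, h=3) → closed; open now [(1,1) g=4 f=9, (1,2) g=3 f=9, (1,3) g=2 f=9, (1,4) g=1 f=9, (2,5) g=1 f=9, (3,0) g=5 f=7, (3,2) g=3 f=7, (3,3) g=2 f=7, (3,4) g=1 f=7]
step 2: expand (3,0) (f=7, h=2) → closed; open now [(1,1) g=4 f=9, (1,2) g=3 f=9, (1,3) g=2 f=9, (1,4) g=1 f=9, (2,5) g=1 f=9, (3,2) g=3 f=7, (3,3) g=2 f=7, (3,4) g=1 f=7]
step 3: expand (3,2) (f=7, h=4) → closed; open now [(1,1) g=4 f=9, (1,2) g=3 f=9, (1,3) g=2 f=9, (1,4) g=1 f=9, (2,5) g=1 f=9, (3,3) g=2 f=7, (3,4) g=1 f=7, (4,2) g=4 f=7]
step 4: expand (4,2) (f=7, h=3) → closed; open now [(1,1) g=4 f=9, (1,2) g=3 f=9, (1,3) g=2 f=9, (1,4) g=1 f=9, (2,5) g=1 f=9, (3,3) g=2 f=7, (3,4) g=1 f=7, (4,1) g=5 f=7, (4,3) g=5 f=9, (5,2) g=5 f=7]
step 5: expand (4,1) (f=7, h=2) → closed; open now [(1,1) g=4 f=9, (1,2) g=3 f=9, (1,3) g=2 f=9, (1,4) g=1 f=9, (2,5) g=1 f=9, (3,3) g=2 f=7, (3,4) g=1 f=7, (4,3) g=5 f=9, (5,2) g=5 f=7]

order=[(2,0) → (3,0) → (3,2) → (4,2) → (4,1)]; open=[(1,1) g=4 f=9, (1,2) g=3 f=9, (1,3) g=2 f=9, (1,4) g=1 f=9, (2,5) g=1 f=9, (3,3) g=2 f=7, (3,4) g=1 f=7, (4,3) g=5 f=9, (5,2) g=5 f=7]; closed=[(2,0), (2,1), (2,2), (2,3), (2,4), (3,0), (3,2), (4,1), (4,2)]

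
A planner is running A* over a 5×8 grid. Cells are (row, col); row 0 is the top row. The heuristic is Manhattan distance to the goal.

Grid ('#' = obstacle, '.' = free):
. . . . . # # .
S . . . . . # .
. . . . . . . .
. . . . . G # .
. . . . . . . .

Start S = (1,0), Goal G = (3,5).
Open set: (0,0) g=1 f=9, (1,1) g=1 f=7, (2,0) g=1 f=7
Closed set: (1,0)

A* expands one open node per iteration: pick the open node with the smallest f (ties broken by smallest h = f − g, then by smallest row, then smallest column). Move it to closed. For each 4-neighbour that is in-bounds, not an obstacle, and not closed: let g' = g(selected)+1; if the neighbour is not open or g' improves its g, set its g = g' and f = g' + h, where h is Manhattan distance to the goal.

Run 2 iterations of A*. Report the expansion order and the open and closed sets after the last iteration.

step 1: expand (1,1) (f=7, h=6) → closed; open now [(0,0) g=1 f=9, (0,1) g=2 f=9, (1,2) g=2 f=7, (2,0) g=1 f=7, (2,1) g=2 f=7]
step 2: expand (1,2) (f=7, h=5) → closed; open now [(0,0) g=1 f=9, (0,1) g=2 f=9, (0,2) g=3 f=9, (1,3) g=3 f=7, (2,0) g=1 f=7, (2,1) g=2 f=7, (2,2) g=3 f=7]

order=[(1,1) → (1,2)]; open=[(0,0) g=1 f=9, (0,1) g=2 f=9, (0,2) g=3 f=9, (1,3) g=3 f=7, (2,0) g=1 f=7, (2,1) g=2 f=7, (2,2) g=3 f=7]; closed=[(1,0), (1,1), (1,2)]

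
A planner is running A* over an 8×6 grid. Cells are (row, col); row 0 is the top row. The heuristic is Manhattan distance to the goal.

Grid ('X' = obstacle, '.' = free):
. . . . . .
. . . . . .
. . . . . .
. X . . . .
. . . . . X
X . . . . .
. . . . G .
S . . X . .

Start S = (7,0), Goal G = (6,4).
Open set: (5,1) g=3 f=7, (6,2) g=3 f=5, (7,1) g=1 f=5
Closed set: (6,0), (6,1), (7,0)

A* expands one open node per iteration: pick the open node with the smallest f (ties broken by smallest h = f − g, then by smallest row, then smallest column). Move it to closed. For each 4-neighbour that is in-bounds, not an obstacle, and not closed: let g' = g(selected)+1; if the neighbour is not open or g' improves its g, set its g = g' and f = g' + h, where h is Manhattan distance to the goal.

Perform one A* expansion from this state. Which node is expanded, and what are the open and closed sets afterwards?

step 1: expand (6,2) (f=5, h=2) → closed; open now [(5,1) g=3 f=7, (5,2) g=4 f=7, (6,3) g=4 f=5, (7,1) g=1 f=5, (7,2) g=4 f=7]

expanded=(6,2); open=[(5,1) g=3 f=7, (5,2) g=4 f=7, (6,3) g=4 f=5, (7,1) g=1 f=5, (7,2) g=4 f=7]; closed=[(6,0), (6,1), (6,2), (7,0)]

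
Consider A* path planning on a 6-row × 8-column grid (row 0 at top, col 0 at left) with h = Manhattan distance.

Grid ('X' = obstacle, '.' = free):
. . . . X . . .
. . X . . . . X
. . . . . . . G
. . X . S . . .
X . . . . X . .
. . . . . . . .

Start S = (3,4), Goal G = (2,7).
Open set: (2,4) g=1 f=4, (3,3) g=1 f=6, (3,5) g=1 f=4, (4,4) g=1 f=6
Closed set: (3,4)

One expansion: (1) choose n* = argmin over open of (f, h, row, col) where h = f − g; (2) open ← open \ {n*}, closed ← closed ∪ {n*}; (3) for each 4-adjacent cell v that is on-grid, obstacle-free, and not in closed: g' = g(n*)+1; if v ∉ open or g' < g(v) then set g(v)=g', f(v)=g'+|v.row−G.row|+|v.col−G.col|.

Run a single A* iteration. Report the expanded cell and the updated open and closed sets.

step 1: expand (2,4) (f=4, h=3) → closed; open now [(1,4) g=2 f=6, (2,3) g=2 f=6, (2,5) g=2 f=4, (3,3) g=1 f=6, (3,5) g=1 f=4, (4,4) g=1 f=6]

expanded=(2,4); open=[(1,4) g=2 f=6, (2,3) g=2 f=6, (2,5) g=2 f=4, (3,3) g=1 f=6, (3,5) g=1 f=4, (4,4) g=1 f=6]; closed=[(2,4), (3,4)]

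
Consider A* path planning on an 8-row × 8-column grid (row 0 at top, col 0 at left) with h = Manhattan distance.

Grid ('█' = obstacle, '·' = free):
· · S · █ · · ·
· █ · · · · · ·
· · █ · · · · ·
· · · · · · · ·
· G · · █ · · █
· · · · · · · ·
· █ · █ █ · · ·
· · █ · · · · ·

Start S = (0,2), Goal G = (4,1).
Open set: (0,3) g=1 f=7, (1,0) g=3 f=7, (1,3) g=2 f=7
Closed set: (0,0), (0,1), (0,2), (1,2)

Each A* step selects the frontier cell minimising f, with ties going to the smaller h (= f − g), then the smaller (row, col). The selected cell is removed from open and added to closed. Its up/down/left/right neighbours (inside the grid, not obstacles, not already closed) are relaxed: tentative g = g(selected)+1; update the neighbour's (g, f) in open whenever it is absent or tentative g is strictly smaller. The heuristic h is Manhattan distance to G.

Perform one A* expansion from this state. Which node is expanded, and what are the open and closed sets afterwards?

step 1: expand (1,0) (f=7, h=4) → closed; open now [(0,3) g=1 f=7, (1,3) g=2 f=7, (2,0) g=4 f=7]

expanded=(1,0); open=[(0,3) g=1 f=7, (1,3) g=2 f=7, (2,0) g=4 f=7]; closed=[(0,0), (0,1), (0,2), (1,0), (1,2)]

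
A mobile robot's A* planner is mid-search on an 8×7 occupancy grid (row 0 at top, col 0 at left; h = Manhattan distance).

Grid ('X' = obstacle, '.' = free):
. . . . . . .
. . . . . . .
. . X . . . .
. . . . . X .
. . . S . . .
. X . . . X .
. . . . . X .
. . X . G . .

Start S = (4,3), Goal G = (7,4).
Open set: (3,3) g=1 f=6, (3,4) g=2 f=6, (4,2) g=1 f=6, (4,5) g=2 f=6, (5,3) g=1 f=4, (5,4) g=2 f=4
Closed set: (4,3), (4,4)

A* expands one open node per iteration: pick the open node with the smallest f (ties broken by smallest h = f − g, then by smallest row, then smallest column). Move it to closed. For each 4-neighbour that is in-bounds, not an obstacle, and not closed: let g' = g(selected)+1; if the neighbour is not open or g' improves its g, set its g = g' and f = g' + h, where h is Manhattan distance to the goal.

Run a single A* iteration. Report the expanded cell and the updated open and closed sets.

step 1: expand (5,4) (f=4, h=2) → closed; open now [(3,3) g=1 f=6, (3,4) g=2 f=6, (4,2) g=1 f=6, (4,5) g=2 f=6, (5,3) g=1 f=4, (6,4) g=3 f=4]

expanded=(5,4); open=[(3,3) g=1 f=6, (3,4) g=2 f=6, (4,2) g=1 f=6, (4,5) g=2 f=6, (5,3) g=1 f=4, (6,4) g=3 f=4]; closed=[(4,3), (4,4), (5,4)]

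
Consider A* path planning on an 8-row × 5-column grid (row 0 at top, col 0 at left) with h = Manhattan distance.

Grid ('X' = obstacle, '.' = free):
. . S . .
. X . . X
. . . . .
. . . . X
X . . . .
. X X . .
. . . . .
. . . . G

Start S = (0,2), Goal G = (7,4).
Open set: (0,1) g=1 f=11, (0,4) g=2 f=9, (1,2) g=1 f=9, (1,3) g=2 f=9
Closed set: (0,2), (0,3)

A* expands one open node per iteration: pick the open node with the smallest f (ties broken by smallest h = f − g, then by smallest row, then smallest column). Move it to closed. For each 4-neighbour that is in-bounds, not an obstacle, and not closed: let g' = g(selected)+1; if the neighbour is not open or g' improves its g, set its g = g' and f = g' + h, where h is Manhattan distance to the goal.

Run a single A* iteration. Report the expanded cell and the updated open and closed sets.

expanded=(0,4); open=[(0,1) g=1 f=11, (1,2) g=1 f=9, (1,3) g=2 f=9]; closed=[(0,2), (0,3), (0,4)]

step 1: expand (0,4) (f=9, h=7) → closed; open now [(0,1) g=1 f=11, (1,2) g=1 f=9, (1,3) g=2 f=9]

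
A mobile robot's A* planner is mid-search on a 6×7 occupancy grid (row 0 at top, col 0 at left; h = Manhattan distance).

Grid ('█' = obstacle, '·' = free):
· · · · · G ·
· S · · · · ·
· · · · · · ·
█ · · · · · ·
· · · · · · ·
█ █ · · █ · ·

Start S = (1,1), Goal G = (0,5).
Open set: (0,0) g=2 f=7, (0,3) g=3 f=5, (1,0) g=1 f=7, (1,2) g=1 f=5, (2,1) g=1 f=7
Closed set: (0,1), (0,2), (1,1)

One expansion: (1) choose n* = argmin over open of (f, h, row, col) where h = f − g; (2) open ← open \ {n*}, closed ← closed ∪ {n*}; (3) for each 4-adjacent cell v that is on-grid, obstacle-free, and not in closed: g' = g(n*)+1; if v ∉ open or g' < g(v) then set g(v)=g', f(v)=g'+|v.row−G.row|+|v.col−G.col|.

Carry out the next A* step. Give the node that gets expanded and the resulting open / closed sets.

expanded=(0,3); open=[(0,0) g=2 f=7, (0,4) g=4 f=5, (1,0) g=1 f=7, (1,2) g=1 f=5, (1,3) g=4 f=7, (2,1) g=1 f=7]; closed=[(0,1), (0,2), (0,3), (1,1)]

step 1: expand (0,3) (f=5, h=2) → closed; open now [(0,0) g=2 f=7, (0,4) g=4 f=5, (1,0) g=1 f=7, (1,2) g=1 f=5, (1,3) g=4 f=7, (2,1) g=1 f=7]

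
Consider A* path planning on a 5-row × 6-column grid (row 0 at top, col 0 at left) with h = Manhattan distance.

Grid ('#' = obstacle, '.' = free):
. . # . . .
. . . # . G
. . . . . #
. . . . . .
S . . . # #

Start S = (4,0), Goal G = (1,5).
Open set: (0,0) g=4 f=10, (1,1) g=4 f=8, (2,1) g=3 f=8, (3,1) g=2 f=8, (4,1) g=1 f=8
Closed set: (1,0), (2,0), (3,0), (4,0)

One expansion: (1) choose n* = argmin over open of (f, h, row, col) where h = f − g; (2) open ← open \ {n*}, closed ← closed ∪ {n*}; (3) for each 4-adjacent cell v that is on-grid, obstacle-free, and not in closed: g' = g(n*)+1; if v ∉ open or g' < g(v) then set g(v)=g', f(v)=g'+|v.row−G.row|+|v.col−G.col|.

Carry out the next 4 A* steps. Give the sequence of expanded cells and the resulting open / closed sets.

order=[(1,1) → (1,2) → (2,1) → (2,2)]; open=[(0,0) g=4 f=10, (0,1) g=5 f=10, (2,3) g=5 f=8, (3,1) g=2 f=8, (3,2) g=5 f=10, (4,1) g=1 f=8]; closed=[(1,0), (1,1), (1,2), (2,0), (2,1), (2,2), (3,0), (4,0)]

step 1: expand (1,1) (f=8, h=4) → closed; open now [(0,0) g=4 f=10, (0,1) g=5 f=10, (1,2) g=5 f=8, (2,1) g=3 f=8, (3,1) g=2 f=8, (4,1) g=1 f=8]
step 2: expand (1,2) (f=8, h=3) → closed; open now [(0,0) g=4 f=10, (0,1) g=5 f=10, (2,1) g=3 f=8, (2,2) g=6 f=10, (3,1) g=2 f=8, (4,1) g=1 f=8]
step 3: expand (2,1) (f=8, h=5) → closed; open now [(0,0) g=4 f=10, (0,1) g=5 f=10, (2,2) g=4 f=8, (3,1) g=2 f=8, (4,1) g=1 f=8]
step 4: expand (2,2) (f=8, h=4) → closed; open now [(0,0) g=4 f=10, (0,1) g=5 f=10, (2,3) g=5 f=8, (3,1) g=2 f=8, (3,2) g=5 f=10, (4,1) g=1 f=8]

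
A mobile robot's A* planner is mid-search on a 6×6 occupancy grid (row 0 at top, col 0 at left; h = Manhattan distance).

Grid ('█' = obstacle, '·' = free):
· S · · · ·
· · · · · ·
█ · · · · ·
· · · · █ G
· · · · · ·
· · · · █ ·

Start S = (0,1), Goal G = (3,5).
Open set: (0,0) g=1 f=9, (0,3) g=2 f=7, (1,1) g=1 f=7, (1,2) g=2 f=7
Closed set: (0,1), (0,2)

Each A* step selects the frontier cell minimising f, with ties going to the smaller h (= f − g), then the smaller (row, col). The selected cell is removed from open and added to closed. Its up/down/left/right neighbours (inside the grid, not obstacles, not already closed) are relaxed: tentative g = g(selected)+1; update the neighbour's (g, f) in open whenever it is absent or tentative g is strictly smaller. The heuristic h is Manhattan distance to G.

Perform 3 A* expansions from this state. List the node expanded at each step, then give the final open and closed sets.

order=[(0,3) → (0,4) → (0,5)]; open=[(0,0) g=1 f=9, (1,1) g=1 f=7, (1,2) g=2 f=7, (1,3) g=3 f=7, (1,4) g=4 f=7, (1,5) g=5 f=7]; closed=[(0,1), (0,2), (0,3), (0,4), (0,5)]

step 1: expand (0,3) (f=7, h=5) → closed; open now [(0,0) g=1 f=9, (0,4) g=3 f=7, (1,1) g=1 f=7, (1,2) g=2 f=7, (1,3) g=3 f=7]
step 2: expand (0,4) (f=7, h=4) → closed; open now [(0,0) g=1 f=9, (0,5) g=4 f=7, (1,1) g=1 f=7, (1,2) g=2 f=7, (1,3) g=3 f=7, (1,4) g=4 f=7]
step 3: expand (0,5) (f=7, h=3) → closed; open now [(0,0) g=1 f=9, (1,1) g=1 f=7, (1,2) g=2 f=7, (1,3) g=3 f=7, (1,4) g=4 f=7, (1,5) g=5 f=7]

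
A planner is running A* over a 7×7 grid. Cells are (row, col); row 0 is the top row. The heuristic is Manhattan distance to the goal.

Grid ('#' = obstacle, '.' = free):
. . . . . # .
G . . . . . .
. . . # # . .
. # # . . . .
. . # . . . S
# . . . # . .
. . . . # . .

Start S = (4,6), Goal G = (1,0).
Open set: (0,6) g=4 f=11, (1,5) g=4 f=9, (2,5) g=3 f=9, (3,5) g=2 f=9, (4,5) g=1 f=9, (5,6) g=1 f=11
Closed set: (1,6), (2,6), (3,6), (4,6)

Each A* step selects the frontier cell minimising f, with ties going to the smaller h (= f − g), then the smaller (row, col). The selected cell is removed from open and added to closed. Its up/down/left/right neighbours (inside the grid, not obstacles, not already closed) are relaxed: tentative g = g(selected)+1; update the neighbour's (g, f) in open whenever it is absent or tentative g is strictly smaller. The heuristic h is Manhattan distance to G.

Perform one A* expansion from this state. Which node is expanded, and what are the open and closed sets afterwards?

expanded=(1,5); open=[(0,6) g=4 f=11, (1,4) g=5 f=9, (2,5) g=3 f=9, (3,5) g=2 f=9, (4,5) g=1 f=9, (5,6) g=1 f=11]; closed=[(1,5), (1,6), (2,6), (3,6), (4,6)]

step 1: expand (1,5) (f=9, h=5) → closed; open now [(0,6) g=4 f=11, (1,4) g=5 f=9, (2,5) g=3 f=9, (3,5) g=2 f=9, (4,5) g=1 f=9, (5,6) g=1 f=11]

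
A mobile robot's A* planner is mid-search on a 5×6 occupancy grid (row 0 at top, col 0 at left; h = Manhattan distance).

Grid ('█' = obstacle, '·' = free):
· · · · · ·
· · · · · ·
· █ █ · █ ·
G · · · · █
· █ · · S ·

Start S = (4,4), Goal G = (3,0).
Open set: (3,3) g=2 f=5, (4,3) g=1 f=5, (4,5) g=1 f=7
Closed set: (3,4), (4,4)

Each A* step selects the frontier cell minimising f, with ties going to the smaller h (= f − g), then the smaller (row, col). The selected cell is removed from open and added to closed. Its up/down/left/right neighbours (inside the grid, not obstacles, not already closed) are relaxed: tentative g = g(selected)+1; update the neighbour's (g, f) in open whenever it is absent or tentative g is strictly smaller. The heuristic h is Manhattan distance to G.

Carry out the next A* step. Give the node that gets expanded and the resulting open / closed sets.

step 1: expand (3,3) (f=5, h=3) → closed; open now [(2,3) g=3 f=7, (3,2) g=3 f=5, (4,3) g=1 f=5, (4,5) g=1 f=7]

expanded=(3,3); open=[(2,3) g=3 f=7, (3,2) g=3 f=5, (4,3) g=1 f=5, (4,5) g=1 f=7]; closed=[(3,3), (3,4), (4,4)]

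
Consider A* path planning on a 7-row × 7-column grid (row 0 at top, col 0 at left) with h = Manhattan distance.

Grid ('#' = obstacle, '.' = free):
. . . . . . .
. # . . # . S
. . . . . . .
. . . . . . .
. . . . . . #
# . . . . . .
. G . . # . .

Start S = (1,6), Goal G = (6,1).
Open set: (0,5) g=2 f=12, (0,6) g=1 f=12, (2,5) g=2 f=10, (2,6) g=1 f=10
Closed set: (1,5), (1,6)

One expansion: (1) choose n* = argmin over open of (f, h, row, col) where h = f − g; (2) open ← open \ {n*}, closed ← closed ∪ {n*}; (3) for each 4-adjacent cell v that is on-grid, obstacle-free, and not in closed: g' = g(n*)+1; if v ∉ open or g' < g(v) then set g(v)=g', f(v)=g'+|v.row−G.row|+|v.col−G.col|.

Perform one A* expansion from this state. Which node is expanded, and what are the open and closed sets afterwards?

expanded=(2,5); open=[(0,5) g=2 f=12, (0,6) g=1 f=12, (2,4) g=3 f=10, (2,6) g=1 f=10, (3,5) g=3 f=10]; closed=[(1,5), (1,6), (2,5)]

step 1: expand (2,5) (f=10, h=8) → closed; open now [(0,5) g=2 f=12, (0,6) g=1 f=12, (2,4) g=3 f=10, (2,6) g=1 f=10, (3,5) g=3 f=10]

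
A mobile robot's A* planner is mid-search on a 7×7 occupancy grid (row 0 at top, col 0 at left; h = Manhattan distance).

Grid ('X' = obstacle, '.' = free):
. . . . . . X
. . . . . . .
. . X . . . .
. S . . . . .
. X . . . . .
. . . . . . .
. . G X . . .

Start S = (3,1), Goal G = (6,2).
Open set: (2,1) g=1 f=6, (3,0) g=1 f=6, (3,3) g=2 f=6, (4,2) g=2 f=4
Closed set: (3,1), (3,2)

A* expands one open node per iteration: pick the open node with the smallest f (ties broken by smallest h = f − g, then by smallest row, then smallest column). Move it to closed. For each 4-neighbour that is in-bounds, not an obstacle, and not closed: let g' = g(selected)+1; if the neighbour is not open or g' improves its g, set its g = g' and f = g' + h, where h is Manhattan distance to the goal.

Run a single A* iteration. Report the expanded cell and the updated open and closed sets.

expanded=(4,2); open=[(2,1) g=1 f=6, (3,0) g=1 f=6, (3,3) g=2 f=6, (4,3) g=3 f=6, (5,2) g=3 f=4]; closed=[(3,1), (3,2), (4,2)]

step 1: expand (4,2) (f=4, h=2) → closed; open now [(2,1) g=1 f=6, (3,0) g=1 f=6, (3,3) g=2 f=6, (4,3) g=3 f=6, (5,2) g=3 f=4]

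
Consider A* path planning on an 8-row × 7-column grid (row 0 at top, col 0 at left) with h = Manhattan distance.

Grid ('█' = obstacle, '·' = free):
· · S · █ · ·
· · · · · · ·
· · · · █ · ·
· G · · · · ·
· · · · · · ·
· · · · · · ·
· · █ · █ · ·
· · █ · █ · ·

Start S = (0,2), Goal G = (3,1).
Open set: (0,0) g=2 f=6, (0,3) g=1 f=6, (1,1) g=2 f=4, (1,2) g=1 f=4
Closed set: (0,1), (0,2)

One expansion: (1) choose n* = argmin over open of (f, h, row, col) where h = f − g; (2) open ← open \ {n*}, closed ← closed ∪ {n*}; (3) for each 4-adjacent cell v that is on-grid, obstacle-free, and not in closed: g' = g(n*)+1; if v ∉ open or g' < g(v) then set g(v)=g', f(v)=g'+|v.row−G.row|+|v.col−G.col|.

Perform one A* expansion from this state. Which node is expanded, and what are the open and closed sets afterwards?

step 1: expand (1,1) (f=4, h=2) → closed; open now [(0,0) g=2 f=6, (0,3) g=1 f=6, (1,0) g=3 f=6, (1,2) g=1 f=4, (2,1) g=3 f=4]

expanded=(1,1); open=[(0,0) g=2 f=6, (0,3) g=1 f=6, (1,0) g=3 f=6, (1,2) g=1 f=4, (2,1) g=3 f=4]; closed=[(0,1), (0,2), (1,1)]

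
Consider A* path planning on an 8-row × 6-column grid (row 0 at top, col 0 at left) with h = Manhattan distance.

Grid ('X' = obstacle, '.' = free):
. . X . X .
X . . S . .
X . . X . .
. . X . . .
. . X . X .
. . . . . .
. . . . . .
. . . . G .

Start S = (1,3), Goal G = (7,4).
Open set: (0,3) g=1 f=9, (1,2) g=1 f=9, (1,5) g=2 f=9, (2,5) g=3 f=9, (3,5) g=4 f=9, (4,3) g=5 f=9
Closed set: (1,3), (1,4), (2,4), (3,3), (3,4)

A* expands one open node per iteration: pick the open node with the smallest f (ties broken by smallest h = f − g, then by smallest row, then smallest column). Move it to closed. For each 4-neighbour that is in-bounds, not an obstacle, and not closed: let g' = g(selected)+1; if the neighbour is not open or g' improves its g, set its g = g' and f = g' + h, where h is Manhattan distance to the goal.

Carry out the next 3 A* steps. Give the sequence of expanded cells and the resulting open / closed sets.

step 1: expand (4,3) (f=9, h=4) → closed; open now [(0,3) g=1 f=9, (1,2) g=1 f=9, (1,5) g=2 f=9, (2,5) g=3 f=9, (3,5) g=4 f=9, (5,3) g=6 f=9]
step 2: expand (5,3) (f=9, h=3) → closed; open now [(0,3) g=1 f=9, (1,2) g=1 f=9, (1,5) g=2 f=9, (2,5) g=3 f=9, (3,5) g=4 f=9, (5,2) g=7 f=11, (5,4) g=7 f=9, (6,3) g=7 f=9]
step 3: expand (5,4) (f=9, h=2) → closed; open now [(0,3) g=1 f=9, (1,2) g=1 f=9, (1,5) g=2 f=9, (2,5) g=3 f=9, (3,5) g=4 f=9, (5,2) g=7 f=11, (5,5) g=8 f=11, (6,3) g=7 f=9, (6,4) g=8 f=9]

order=[(4,3) → (5,3) → (5,4)]; open=[(0,3) g=1 f=9, (1,2) g=1 f=9, (1,5) g=2 f=9, (2,5) g=3 f=9, (3,5) g=4 f=9, (5,2) g=7 f=11, (5,5) g=8 f=11, (6,3) g=7 f=9, (6,4) g=8 f=9]; closed=[(1,3), (1,4), (2,4), (3,3), (3,4), (4,3), (5,3), (5,4)]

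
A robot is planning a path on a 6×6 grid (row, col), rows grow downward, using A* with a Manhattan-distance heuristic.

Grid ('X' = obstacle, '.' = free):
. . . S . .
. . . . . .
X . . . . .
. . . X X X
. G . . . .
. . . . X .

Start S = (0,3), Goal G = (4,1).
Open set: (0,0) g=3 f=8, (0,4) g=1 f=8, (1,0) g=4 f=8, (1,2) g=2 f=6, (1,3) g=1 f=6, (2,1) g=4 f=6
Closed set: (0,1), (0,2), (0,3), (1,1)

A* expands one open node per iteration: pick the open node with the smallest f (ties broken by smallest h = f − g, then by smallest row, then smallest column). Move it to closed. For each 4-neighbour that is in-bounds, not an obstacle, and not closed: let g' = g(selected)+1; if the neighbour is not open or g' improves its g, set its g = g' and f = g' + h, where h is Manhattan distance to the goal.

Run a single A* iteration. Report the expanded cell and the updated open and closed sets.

expanded=(2,1); open=[(0,0) g=3 f=8, (0,4) g=1 f=8, (1,0) g=4 f=8, (1,2) g=2 f=6, (1,3) g=1 f=6, (2,2) g=5 f=8, (3,1) g=5 f=6]; closed=[(0,1), (0,2), (0,3), (1,1), (2,1)]

step 1: expand (2,1) (f=6, h=2) → closed; open now [(0,0) g=3 f=8, (0,4) g=1 f=8, (1,0) g=4 f=8, (1,2) g=2 f=6, (1,3) g=1 f=6, (2,2) g=5 f=8, (3,1) g=5 f=6]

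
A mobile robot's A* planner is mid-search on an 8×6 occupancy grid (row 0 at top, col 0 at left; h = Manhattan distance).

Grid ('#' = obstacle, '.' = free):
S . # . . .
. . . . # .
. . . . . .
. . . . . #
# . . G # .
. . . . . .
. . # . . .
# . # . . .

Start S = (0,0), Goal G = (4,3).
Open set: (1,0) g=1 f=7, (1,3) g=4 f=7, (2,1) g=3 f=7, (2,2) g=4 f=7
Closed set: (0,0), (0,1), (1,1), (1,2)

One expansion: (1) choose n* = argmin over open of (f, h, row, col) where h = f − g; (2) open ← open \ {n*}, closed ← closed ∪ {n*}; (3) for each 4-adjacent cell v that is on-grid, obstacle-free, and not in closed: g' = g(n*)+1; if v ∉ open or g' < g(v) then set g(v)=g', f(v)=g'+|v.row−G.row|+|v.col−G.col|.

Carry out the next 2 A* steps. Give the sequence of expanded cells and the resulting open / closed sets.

order=[(1,3) → (2,3)]; open=[(0,3) g=5 f=9, (1,0) g=1 f=7, (2,1) g=3 f=7, (2,2) g=4 f=7, (2,4) g=6 f=9, (3,3) g=6 f=7]; closed=[(0,0), (0,1), (1,1), (1,2), (1,3), (2,3)]

step 1: expand (1,3) (f=7, h=3) → closed; open now [(0,3) g=5 f=9, (1,0) g=1 f=7, (2,1) g=3 f=7, (2,2) g=4 f=7, (2,3) g=5 f=7]
step 2: expand (2,3) (f=7, h=2) → closed; open now [(0,3) g=5 f=9, (1,0) g=1 f=7, (2,1) g=3 f=7, (2,2) g=4 f=7, (2,4) g=6 f=9, (3,3) g=6 f=7]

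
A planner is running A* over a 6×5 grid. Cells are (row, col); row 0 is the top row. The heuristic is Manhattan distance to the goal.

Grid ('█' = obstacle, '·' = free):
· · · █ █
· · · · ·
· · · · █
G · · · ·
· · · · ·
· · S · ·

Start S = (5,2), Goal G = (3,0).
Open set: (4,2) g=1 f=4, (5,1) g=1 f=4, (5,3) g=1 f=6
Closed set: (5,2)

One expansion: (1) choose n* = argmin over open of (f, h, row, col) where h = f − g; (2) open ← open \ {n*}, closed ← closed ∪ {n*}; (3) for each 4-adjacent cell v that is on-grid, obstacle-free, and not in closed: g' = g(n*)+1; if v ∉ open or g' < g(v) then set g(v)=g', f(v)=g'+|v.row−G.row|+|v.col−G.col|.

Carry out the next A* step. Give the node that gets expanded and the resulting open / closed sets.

step 1: expand (4,2) (f=4, h=3) → closed; open now [(3,2) g=2 f=4, (4,1) g=2 f=4, (4,3) g=2 f=6, (5,1) g=1 f=4, (5,3) g=1 f=6]

expanded=(4,2); open=[(3,2) g=2 f=4, (4,1) g=2 f=4, (4,3) g=2 f=6, (5,1) g=1 f=4, (5,3) g=1 f=6]; closed=[(4,2), (5,2)]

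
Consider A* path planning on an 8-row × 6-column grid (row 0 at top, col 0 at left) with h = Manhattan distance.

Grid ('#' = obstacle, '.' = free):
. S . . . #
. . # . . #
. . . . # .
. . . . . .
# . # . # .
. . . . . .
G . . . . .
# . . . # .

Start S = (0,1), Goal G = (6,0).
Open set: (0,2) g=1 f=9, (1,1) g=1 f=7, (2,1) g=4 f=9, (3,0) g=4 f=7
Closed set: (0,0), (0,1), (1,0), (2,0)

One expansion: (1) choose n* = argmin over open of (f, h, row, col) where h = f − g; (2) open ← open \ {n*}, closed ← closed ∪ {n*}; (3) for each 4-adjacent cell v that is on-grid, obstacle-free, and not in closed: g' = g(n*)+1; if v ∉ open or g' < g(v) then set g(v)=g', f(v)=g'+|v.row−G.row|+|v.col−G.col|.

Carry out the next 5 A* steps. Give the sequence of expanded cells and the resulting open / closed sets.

step 1: expand (3,0) (f=7, h=3) → closed; open now [(0,2) g=1 f=9, (1,1) g=1 f=7, (2,1) g=4 f=9, (3,1) g=5 f=9]
step 2: expand (1,1) (f=7, h=6) → closed; open now [(0,2) g=1 f=9, (2,1) g=2 f=7, (3,1) g=5 f=9]
step 3: expand (2,1) (f=7, h=5) → closed; open now [(0,2) g=1 f=9, (2,2) g=3 f=9, (3,1) g=3 f=7]
step 4: expand (3,1) (f=7, h=4) → closed; open now [(0,2) g=1 f=9, (2,2) g=3 f=9, (3,2) g=4 f=9, (4,1) g=4 f=7]
step 5: expand (4,1) (f=7, h=3) → closed; open now [(0,2) g=1 f=9, (2,2) g=3 f=9, (3,2) g=4 f=9, (5,1) g=5 f=7]

order=[(3,0) → (1,1) → (2,1) → (3,1) → (4,1)]; open=[(0,2) g=1 f=9, (2,2) g=3 f=9, (3,2) g=4 f=9, (5,1) g=5 f=7]; closed=[(0,0), (0,1), (1,0), (1,1), (2,0), (2,1), (3,0), (3,1), (4,1)]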